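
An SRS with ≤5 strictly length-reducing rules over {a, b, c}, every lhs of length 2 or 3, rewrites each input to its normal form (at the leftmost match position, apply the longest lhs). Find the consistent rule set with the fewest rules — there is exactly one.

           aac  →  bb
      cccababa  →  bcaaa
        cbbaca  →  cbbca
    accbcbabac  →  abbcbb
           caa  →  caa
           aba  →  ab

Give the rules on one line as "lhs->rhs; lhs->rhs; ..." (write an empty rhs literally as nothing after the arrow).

  | aac => bb
  | cccababa => bcababa => bcaaa
  | cbbaca => cbbca
  | accbcbabac => abbcbabac => abbcaac => abbcbb

aac->bb; ba->b; bab->a; cc->b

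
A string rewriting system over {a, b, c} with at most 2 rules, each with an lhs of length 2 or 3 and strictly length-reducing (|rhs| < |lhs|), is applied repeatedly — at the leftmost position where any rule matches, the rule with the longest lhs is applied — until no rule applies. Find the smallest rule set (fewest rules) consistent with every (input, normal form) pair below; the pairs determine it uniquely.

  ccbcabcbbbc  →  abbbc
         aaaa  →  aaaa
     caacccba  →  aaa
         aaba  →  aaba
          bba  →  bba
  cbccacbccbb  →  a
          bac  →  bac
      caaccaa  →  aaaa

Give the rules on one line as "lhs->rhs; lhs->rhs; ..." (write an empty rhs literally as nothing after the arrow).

ca->a; cb->

  | ccbcabcbbbc => ccabcbbbc => cabcbbbc => abcbbbc => abbbc
  | aaaa
  | caacccba => aacccba => aacca => aaca => aaa
  | aaba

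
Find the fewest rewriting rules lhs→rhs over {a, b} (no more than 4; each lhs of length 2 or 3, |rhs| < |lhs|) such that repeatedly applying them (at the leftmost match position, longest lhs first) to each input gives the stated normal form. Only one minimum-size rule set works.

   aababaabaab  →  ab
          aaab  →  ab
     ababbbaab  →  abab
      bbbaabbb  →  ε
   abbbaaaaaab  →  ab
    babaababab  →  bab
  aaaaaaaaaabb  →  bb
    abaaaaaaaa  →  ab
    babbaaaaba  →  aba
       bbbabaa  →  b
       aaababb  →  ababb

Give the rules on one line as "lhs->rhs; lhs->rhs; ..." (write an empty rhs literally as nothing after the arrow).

aa->; baa->ab; bbb->aa

  | aababaabaab => babaabaab => baabbaab => abbbaab => aaaaab => aaab => ab
  | aaab => ab
  | ababbbaab => abaaaaab => aabaaab => baaab => abab
  | bbbaabbb => aaaabbb => aabbb => bbb => aa => ε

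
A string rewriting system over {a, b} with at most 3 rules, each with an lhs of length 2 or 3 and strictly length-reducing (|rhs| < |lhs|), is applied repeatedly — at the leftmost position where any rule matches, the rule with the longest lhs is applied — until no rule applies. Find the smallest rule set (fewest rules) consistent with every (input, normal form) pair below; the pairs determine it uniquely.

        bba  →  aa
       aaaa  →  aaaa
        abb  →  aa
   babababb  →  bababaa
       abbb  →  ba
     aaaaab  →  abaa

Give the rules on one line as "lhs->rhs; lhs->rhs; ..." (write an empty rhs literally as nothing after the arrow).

  | bba => aa
  | aaaa
  | abb => aa
  | babababb => bababaa

aab->ba; bb->a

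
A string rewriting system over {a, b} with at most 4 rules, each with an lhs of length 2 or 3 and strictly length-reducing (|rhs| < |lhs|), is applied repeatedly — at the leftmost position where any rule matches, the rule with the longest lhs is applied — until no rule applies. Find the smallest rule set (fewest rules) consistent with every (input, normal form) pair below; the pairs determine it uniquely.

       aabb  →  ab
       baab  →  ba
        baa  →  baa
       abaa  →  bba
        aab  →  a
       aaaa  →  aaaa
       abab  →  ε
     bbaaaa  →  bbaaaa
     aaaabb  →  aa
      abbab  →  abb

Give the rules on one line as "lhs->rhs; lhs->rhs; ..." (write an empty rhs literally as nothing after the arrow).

  | aabb => ab
  | baab => ba
  | baa
  | abaa => bba

aab->a; aba->bb; bab->b; bbb->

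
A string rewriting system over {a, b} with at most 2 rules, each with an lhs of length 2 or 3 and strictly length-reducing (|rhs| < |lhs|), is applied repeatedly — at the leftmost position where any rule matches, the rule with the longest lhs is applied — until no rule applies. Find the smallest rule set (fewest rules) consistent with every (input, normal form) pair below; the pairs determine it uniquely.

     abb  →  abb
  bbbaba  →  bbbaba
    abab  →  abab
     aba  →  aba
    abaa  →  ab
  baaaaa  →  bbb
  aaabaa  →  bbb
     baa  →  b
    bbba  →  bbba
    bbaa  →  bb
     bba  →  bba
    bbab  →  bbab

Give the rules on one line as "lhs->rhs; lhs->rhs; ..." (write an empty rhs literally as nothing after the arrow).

  | abb
  | bbbaba
  | abab
  | aba

aa->; aaa->bb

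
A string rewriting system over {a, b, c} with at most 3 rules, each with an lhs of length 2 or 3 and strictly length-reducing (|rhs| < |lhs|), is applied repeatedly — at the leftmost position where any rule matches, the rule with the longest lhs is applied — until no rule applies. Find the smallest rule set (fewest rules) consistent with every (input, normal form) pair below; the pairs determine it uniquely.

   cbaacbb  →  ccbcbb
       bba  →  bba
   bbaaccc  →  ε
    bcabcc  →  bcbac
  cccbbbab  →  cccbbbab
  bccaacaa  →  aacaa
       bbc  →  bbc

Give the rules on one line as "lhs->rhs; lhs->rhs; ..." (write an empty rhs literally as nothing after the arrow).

abc->ba; baa->cb; bcc->

  | cbaacbb => ccbcbb
  | bba
  | bbaaccc => bcbccc => bcc => ε
  | bcabcc => bcbac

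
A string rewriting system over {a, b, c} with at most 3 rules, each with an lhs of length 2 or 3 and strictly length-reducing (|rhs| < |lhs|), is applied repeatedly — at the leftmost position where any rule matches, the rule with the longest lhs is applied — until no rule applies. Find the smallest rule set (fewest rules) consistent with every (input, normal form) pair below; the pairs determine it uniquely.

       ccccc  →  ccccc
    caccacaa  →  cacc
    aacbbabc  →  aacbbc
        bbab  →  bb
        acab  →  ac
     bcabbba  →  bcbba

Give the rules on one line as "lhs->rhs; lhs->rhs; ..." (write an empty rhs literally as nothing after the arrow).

ab->; caa->b

  | ccccc
  | caccacaa => caccab => cacc
  | aacbbabc => aacbbc
  | bbab => bb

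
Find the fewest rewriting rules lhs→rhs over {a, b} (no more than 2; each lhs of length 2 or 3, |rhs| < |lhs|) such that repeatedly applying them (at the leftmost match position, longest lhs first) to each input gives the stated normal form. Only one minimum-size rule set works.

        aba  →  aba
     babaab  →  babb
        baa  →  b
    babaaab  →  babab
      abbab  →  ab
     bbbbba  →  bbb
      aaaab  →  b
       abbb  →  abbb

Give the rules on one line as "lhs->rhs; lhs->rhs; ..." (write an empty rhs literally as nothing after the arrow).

aa->; bba->

  | aba
  | babaab => babb
  | baa => b
  | babaaab => babab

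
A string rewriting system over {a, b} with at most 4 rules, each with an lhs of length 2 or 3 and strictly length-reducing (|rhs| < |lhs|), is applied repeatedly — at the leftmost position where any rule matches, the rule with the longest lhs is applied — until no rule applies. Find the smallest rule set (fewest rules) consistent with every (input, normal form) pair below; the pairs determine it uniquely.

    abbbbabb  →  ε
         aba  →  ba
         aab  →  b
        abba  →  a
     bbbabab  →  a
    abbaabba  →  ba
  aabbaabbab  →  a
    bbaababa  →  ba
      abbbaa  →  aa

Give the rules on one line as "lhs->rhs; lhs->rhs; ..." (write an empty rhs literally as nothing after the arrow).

ab->b; bb->a; bba->bb; bbb->

  | abbbbabb => bbbbabb => babb => bbb => ε
  | aba => ba
  | aab => ab => b
  | abba => bba => bb => a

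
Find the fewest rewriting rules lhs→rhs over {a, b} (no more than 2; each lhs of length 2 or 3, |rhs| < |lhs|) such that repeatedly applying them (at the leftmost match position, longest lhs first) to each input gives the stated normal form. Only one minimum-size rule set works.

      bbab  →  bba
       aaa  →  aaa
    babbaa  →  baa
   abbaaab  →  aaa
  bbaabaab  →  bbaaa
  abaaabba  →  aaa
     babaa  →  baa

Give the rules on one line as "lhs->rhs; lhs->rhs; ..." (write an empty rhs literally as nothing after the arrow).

  | bbab => bba
  | aaa
  | babbaa => babaa => baa
  | abbaaab => abaaab => aaab => aaa

ab->a; aba->a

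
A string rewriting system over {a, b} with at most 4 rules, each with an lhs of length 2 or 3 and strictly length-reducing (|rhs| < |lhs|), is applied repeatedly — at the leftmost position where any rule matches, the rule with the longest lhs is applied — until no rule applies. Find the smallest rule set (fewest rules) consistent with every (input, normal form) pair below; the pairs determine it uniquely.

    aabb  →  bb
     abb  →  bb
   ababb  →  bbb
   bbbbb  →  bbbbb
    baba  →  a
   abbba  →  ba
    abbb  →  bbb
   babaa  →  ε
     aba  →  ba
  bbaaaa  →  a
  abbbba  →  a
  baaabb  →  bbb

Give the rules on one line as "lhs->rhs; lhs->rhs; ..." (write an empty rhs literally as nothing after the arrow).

aa->; aaa->; ab->b; bba->a

  | aabb => bb
  | abb => bb
  | ababb => babb => bbb
  | bbbbb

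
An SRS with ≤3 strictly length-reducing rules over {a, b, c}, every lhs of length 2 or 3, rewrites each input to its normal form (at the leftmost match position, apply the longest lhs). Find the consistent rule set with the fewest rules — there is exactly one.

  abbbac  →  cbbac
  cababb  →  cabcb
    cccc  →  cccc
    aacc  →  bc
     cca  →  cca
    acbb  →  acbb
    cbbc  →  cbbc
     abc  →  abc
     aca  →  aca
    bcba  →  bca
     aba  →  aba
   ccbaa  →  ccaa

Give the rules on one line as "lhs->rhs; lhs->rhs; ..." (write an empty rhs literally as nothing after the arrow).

  | abbbac => cbbac
  | cababb => cabcb
  | cccc
  | aacc => bc

aac->b; abb->cb; cba->ca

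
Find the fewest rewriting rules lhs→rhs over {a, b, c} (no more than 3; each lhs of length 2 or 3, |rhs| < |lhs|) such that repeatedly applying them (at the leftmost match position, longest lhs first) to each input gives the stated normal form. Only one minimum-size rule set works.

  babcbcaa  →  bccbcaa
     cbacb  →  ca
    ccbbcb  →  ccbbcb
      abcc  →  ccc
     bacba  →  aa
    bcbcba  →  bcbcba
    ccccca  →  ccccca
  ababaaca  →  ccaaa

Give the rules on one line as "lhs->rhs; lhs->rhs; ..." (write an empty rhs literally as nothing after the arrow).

ab->c; ac->a; bac->aa

  | babcbcaa => bccbcaa
  | cbacb => caab => cac => ca
  | ccbbcb
  | abcc => ccc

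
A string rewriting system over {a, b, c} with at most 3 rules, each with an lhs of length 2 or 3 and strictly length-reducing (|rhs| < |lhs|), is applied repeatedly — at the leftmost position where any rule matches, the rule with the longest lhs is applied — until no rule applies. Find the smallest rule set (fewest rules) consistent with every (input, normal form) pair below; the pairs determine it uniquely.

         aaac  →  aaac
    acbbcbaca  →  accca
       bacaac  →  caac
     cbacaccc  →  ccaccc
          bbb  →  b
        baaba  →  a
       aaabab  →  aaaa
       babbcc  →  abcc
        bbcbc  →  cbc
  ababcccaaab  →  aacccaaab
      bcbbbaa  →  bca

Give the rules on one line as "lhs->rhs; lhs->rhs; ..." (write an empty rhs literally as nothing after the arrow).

ba->; bab->a; bb->

  | aaac
  | acbbcbaca => accbaca => accca
  | bacaac => caac
  | cbacaccc => ccaccc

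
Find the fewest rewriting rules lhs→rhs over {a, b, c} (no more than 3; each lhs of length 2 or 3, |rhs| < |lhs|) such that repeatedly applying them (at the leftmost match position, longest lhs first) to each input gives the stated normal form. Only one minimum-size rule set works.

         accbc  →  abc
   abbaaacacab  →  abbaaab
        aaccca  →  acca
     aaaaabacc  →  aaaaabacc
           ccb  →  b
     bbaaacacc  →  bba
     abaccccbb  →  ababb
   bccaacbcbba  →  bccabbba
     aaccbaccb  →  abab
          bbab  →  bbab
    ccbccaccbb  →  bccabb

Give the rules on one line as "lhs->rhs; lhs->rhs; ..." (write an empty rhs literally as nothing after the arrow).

aac->a; cb->b

  | accbc => acbc => abc
  | abbaaacacab => abbaaacab => abbaaab
  | aaccca => acca
  | aaaaabacc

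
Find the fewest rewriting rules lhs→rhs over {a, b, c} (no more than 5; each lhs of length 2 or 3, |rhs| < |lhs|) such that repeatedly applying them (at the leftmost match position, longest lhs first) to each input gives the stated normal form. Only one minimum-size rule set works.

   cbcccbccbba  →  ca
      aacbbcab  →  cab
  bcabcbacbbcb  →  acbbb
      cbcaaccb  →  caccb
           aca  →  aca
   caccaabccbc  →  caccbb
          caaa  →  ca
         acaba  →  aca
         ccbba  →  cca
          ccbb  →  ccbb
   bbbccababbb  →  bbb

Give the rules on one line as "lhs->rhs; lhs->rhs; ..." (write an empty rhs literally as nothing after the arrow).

aa->; ba->; bba->a; bc->b

  | cbcccbccbba => cbccbccbba => cbcbccbba => cbbccbba => cbbcbba => cbbbba => cbba => ca
  | aacbbcab => cbbcab => cbbab => cab
  | bcabcbacbbcb => babcbacbbcb => bcbacbbcb => bbacbbcb => acbbcb => acbbb
  | cbcaaccb => cbaaccb => caccb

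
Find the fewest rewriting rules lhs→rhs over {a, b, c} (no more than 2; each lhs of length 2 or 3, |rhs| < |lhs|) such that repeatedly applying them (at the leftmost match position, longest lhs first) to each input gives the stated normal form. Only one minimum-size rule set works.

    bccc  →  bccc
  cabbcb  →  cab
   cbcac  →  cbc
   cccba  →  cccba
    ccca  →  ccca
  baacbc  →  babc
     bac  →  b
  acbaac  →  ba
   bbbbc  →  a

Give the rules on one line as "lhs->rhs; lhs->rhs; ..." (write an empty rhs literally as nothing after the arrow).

ac->; bb->a

  | bccc
  | cabbcb => caacb => cab
  | cbcac => cbc
  | cccba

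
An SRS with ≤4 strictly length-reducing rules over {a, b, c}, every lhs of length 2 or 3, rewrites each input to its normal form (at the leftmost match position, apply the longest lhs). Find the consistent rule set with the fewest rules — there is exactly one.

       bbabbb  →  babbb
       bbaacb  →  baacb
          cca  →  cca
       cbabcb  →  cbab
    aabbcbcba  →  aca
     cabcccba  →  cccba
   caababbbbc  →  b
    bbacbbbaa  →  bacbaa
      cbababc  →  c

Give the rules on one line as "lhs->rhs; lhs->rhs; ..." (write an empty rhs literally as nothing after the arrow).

  | bbabbb => babbb
  | bbaacb => baacb
  | cca
  | cbabcb => cbab

aba->ca; bba->ba; bc->; cab->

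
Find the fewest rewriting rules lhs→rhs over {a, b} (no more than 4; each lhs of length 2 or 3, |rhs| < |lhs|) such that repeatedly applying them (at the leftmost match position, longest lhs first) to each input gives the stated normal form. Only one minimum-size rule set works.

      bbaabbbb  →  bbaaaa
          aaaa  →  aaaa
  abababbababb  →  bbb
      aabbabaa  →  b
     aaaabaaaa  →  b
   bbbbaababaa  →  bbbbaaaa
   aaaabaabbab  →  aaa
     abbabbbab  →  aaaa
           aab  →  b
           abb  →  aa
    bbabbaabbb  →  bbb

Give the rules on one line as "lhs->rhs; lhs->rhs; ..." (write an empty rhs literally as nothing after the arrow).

ab->b; aba->b; abb->aa

  | bbaabbbb => bbaaabb => bbaaaa
  | aaaa
  | abababbababb => bbabbababb => bbaaababb => bbaabbb => bbaaab => bbaab => bbab => bbb
  | aabbabaa => aaaabaa => aaaba => aab => ab => b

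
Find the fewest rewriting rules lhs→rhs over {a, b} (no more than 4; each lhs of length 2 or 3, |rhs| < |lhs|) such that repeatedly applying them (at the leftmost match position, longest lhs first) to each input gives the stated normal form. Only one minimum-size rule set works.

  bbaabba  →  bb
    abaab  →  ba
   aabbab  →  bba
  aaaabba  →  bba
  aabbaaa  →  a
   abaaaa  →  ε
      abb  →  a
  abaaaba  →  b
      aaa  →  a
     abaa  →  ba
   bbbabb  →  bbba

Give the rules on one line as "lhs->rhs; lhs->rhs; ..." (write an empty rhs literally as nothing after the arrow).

aa->; ab->a; aba->b; baa->a

  | bbaabba => babba => baba => bb
  | abaab => bab => ba
  | aabbab => bbab => bba
  | aaaabba => aabba => bba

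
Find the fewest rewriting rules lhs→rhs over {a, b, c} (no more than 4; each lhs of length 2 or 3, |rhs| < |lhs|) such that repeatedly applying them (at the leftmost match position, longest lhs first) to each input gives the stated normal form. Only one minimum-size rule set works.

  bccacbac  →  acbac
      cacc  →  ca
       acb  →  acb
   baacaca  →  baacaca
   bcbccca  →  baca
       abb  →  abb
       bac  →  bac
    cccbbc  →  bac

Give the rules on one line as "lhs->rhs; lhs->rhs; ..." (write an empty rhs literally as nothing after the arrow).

  | bccacbac => ccacbac => acbac
  | cacc => ca
  | acb
  | baacaca

bc->c; cc->; ccc->ba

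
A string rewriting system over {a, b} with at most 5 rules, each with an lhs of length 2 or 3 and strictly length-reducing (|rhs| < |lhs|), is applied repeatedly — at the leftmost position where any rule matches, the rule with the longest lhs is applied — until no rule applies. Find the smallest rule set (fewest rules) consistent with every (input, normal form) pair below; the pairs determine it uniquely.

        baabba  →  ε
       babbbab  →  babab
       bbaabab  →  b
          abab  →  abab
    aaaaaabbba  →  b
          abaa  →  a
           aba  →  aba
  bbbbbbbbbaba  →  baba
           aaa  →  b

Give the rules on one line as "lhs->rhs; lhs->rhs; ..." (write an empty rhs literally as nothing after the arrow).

aa->b; aaa->aa; aab->aa; bb->

  | baabba => baaba => baaa => baa => bb => ε
  | babbbab => babab
  | bbaabab => aabab => aaab => aab => aa => b
  | abab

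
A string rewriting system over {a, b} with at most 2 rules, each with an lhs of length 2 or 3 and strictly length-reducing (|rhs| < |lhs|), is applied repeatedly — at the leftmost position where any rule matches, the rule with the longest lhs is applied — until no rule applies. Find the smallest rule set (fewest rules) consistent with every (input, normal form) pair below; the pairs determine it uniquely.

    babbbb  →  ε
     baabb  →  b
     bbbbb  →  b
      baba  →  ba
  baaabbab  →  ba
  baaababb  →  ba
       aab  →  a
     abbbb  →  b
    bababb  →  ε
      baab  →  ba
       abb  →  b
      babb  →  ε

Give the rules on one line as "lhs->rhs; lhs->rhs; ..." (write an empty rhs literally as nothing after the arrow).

ab->; bb->

  | babbbb => bbbb => bb => ε
  | baabb => bab => b
  | bbbbb => bbb => b
  | baba => ba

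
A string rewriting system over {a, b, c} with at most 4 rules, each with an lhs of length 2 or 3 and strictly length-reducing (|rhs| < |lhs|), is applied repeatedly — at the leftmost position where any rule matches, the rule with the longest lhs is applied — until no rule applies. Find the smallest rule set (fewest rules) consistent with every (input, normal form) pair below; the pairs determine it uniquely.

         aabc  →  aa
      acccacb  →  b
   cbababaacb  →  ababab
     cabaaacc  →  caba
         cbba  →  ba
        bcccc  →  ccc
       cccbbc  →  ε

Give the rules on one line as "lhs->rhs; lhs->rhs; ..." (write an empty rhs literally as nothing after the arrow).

ac->; bc->; cb->; ccb->b

  | aabc => aa
  | acccacb => ccacb => ccb => b
  | cbababaacb => ababaacb => ababab
  | cabaaacc => cabaac => caba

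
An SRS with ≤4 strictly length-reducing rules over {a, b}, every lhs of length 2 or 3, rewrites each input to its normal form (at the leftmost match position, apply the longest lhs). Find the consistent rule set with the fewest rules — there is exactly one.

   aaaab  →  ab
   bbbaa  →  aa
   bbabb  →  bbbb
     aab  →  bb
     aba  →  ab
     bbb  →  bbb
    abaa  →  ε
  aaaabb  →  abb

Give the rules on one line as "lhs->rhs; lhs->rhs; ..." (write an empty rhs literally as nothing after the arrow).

aaa->; aab->bb; ba->b; baa->aa

  | aaaab => ab
  | bbbaa => bbaa => baa => aa
  | bbabb => bbbb
  | aab => bb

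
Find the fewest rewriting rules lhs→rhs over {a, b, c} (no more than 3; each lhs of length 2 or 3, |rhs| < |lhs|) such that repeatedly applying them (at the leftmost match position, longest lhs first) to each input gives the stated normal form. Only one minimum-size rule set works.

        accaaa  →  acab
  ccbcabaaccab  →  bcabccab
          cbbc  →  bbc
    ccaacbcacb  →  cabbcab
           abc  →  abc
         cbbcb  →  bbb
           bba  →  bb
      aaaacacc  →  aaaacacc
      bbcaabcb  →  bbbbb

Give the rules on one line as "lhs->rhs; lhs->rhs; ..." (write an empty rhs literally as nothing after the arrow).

  | accaaa => acaba => acab
  | ccbcabaaccab => cbcabaaccab => bcabaaccab => bcabaccab => bcabccab
  | cbbc => bbc
  | ccaacbcacb => cabcbcacb => cabbcacb => cabbcab

ba->b; caa->ab; cb->b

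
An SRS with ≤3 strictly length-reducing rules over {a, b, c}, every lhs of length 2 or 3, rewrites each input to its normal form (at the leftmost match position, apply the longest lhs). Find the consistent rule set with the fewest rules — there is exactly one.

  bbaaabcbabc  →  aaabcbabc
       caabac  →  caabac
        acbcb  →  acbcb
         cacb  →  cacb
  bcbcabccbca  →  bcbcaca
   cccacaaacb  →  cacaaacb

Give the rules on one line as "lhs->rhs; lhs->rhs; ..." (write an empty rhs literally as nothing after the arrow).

bb->; cc->

  | bbaaabcbabc => aaabcbabc
  | caabac
  | acbcb
  | cacb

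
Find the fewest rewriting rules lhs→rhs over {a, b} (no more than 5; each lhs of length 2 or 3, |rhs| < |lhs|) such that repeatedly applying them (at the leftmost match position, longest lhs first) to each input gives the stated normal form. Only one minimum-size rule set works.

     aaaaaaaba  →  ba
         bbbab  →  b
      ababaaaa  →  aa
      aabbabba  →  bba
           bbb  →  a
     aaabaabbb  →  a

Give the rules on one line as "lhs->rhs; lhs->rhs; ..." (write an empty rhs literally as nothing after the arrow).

  | aaaaaaaba => aaaaaaba => aaaaaba => aaaaba => aaaba => aaba => aba => ba
  | bbbab => aab => ab => b
  | ababaaaa => babaaaa => abaaaa => baaaa => aa
  | aabbabba => abbabba => bbabba => babba => abba => bba

ab->b; baa->; bab->ab; bbb->a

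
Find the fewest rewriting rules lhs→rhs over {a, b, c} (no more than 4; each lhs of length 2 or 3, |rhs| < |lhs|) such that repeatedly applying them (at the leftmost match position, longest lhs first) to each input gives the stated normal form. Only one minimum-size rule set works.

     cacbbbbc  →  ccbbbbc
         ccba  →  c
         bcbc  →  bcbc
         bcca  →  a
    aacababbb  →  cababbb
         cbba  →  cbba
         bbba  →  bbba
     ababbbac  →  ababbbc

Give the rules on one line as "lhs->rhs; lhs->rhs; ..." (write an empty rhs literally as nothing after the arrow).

  | cacbbbbc => ccbbbbc
  | ccba => c
  | bcbc
  | bcca => a

ac->c; bcc->; cba->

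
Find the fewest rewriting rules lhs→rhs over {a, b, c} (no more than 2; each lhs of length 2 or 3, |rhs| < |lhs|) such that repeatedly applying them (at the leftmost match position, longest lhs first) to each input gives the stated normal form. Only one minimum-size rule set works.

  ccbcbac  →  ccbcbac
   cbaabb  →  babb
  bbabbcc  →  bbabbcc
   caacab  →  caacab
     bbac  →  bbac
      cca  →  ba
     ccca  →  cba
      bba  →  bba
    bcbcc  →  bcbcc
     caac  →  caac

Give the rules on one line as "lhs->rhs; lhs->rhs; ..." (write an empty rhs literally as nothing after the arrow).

  | ccbcbac
  | cbaabb => ccabb => babb
  | bbabbcc
  | caacab

baa->ca; cca->ba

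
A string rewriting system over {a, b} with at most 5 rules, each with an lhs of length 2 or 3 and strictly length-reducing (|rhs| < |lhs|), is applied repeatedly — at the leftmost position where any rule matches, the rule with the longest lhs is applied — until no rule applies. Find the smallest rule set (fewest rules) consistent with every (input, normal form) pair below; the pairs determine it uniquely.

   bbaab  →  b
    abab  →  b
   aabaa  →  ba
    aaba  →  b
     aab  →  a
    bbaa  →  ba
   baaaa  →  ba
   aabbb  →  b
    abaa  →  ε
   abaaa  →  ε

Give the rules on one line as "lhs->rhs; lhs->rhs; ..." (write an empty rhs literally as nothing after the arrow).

aa->b; ab->; aba->ab; bb->a

  | bbaab => aaab => bab => b
  | abab => abb => b
  | aabaa => bbaa => aaa => ba
  | aaba => bba => aa => b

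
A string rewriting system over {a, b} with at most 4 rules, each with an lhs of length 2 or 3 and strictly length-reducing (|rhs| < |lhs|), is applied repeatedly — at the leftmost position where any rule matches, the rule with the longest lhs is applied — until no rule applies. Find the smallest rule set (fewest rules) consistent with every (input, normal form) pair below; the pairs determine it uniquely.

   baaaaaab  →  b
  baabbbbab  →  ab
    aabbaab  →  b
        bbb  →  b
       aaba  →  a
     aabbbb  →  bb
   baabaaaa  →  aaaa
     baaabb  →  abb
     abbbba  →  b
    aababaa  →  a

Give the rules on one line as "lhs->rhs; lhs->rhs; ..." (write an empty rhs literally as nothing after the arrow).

  | baaaaaab => aaaaaab => aaaab => aab => b
  | baabbbbab => aabbbbab => bbbbab => bbab => bab => ab
  | aabbaab => bbaab => baab => aab => b
  | bbb => b

aab->b; aba->b; ba->a; bbb->b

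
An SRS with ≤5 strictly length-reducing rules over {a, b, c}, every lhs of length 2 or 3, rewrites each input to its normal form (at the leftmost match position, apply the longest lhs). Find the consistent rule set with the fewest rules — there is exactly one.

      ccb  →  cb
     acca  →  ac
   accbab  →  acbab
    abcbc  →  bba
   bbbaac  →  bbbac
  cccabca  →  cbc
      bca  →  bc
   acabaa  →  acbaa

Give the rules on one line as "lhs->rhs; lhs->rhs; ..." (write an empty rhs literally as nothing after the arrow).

aac->ac; abc->ba; ca->c; cc->c

  | ccb => cb
  | acca => aca => ac
  | accbab => acbab
  | abcbc => babc => bba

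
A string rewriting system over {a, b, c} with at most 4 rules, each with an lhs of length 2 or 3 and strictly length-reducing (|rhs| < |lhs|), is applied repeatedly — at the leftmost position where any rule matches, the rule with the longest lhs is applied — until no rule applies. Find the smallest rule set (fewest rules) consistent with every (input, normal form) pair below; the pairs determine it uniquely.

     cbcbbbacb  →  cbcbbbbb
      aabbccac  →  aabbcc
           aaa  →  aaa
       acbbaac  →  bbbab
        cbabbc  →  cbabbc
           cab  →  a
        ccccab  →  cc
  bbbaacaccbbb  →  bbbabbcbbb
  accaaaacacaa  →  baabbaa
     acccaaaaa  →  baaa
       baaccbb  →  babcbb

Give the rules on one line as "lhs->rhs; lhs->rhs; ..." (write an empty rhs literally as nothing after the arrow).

ac->b; ca->; cab->a

  | cbcbbbacb => cbcbbbbb
  | aabbccac => aabbcc
  | aaa
  | acbbaac => bbbaac => bbbab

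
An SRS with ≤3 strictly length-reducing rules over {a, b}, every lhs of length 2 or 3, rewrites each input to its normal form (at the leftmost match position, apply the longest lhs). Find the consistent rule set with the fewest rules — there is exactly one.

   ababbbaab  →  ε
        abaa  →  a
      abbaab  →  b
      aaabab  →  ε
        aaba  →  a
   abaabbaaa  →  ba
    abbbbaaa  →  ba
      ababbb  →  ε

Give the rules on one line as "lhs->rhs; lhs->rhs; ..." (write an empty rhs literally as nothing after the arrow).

aa->a; ab->; bb->

  | ababbbaab => abbbaab => bbaab => aab => ab => ε
  | abaa => aa => a
  | abbaab => baab => bab => b
  | aaabab => aabab => abab => ab => ε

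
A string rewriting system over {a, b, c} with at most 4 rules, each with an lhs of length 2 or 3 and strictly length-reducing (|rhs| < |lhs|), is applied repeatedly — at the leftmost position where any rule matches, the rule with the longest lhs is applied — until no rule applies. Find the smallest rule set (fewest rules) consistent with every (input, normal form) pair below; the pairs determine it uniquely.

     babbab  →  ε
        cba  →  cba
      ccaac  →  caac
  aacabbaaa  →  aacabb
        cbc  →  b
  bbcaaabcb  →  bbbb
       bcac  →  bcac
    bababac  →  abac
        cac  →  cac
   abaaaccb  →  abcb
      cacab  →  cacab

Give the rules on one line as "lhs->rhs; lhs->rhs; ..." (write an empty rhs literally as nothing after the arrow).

aaa->; bab->; cbc->b; cc->c

  | babbab => bab => ε
  | cba
  | ccaac => caac
  | aacabbaaa => aacabb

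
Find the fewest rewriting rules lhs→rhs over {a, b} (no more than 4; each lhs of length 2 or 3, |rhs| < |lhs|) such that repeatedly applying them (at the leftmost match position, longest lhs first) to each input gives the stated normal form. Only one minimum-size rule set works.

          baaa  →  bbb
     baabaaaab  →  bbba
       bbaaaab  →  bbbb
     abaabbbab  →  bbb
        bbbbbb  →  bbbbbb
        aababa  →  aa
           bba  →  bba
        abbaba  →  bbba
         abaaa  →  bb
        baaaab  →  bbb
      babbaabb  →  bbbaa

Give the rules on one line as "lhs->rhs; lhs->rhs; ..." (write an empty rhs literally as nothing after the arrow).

aaa->bb; ab->; abb->aa

  | baaa => bbb
  | baabaaaab => baaaaab => bbbaab => bbba
  | bbaaaab => bbbbab => bbbb
  | abaabbbab => aabbbab => aaabab => bbbab => bbb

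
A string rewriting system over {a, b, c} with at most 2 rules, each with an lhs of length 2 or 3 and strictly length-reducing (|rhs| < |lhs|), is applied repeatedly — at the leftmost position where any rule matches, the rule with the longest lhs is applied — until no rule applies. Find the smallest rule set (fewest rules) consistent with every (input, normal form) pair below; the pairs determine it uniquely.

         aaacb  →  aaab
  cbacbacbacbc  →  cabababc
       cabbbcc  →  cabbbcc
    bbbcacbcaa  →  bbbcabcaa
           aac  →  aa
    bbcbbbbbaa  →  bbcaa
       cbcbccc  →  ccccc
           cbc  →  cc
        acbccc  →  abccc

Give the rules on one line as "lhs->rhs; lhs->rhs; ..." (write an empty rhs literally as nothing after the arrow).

  | aaacb => aaab
  | cbacbacbacbc => cacbacbacbc => cabacbacbc => cababacbc => cabababc
  | cabbbcc
  | bbbcacbcaa => bbbcabcaa

ac->a; cb->c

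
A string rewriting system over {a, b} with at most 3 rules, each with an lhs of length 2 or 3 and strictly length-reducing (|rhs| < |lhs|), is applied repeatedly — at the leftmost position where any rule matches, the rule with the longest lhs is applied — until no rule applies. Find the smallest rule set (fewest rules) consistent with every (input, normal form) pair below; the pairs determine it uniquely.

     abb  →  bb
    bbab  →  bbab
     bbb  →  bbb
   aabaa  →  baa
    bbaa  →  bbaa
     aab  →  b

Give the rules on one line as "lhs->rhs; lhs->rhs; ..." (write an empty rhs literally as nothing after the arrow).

  | abb => bb
  | bbab
  | bbb
  | aabaa => baa

aab->b; abb->bb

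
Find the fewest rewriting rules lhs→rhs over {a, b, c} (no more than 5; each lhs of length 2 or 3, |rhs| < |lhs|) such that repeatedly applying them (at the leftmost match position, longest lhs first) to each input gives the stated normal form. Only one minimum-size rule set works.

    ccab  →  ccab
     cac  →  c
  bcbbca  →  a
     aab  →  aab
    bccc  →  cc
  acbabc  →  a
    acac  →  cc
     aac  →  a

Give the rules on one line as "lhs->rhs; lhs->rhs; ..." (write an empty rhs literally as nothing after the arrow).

  | ccab
  | cac => c
  | bcbbca => bbca => ba => a
  | aab

ac->; aca->c; ba->a; bc->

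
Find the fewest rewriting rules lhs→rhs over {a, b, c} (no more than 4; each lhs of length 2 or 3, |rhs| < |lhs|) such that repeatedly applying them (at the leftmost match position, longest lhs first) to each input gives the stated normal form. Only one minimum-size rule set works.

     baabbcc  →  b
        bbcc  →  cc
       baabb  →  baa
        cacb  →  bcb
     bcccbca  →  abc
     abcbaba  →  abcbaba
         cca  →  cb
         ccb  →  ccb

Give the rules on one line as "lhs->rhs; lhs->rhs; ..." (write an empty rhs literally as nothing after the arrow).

ac->; bb->; bcc->ab; ca->b

  | baabbcc => baacc => bac => b
  | bbcc => cc
  | baabb => baa
  | cacb => bcb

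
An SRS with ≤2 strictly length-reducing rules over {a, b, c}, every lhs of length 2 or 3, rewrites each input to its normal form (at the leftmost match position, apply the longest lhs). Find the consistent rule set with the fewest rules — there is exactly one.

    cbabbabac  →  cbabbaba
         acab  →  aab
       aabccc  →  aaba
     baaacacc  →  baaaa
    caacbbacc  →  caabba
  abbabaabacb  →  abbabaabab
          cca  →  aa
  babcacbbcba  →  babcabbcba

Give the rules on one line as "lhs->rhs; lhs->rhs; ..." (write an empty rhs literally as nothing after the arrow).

  | cbabbabac => cbabbaba
  | acab => aab
  | aabccc => aabac => aaba
  | baaacacc => baaaacc => baaaac => baaaa

ac->a; cc->a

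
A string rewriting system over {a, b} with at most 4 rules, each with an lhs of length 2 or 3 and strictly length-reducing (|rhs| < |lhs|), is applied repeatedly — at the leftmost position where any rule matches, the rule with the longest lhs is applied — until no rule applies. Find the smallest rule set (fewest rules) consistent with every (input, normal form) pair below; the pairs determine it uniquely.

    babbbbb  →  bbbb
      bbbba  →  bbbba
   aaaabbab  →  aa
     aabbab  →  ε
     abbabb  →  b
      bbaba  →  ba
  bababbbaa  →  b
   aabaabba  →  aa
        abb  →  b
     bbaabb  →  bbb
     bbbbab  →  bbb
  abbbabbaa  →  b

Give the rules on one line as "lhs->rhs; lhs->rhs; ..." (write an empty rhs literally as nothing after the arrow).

  | babbbbb => bbbb
  | bbbba
  | aaaabbab => aaabab => aaab => aa
  | aabbab => abab => ab => ε

ab->; baa->; bab->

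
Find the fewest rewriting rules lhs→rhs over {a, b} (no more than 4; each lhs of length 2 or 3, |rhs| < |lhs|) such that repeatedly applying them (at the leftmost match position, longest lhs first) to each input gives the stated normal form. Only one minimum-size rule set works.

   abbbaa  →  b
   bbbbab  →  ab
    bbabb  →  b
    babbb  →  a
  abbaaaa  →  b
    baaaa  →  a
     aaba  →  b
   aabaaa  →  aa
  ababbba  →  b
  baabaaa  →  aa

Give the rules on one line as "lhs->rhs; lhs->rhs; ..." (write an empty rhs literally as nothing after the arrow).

  | abbbaa => aaa => b
  | bbbbab => bab => ab
  | bbabb => aabb => aaa => b
  | babbb => abbb => a

aaa->b; ba->a; bb->a; bbb->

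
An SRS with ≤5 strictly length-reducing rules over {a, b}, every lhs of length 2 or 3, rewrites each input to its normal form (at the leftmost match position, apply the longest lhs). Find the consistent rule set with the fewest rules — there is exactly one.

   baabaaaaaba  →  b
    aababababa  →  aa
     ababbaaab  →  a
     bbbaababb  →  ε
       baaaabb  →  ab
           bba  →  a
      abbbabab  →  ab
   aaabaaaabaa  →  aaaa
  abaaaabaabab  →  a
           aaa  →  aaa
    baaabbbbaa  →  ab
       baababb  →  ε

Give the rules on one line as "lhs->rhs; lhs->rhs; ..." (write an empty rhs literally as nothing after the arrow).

  | baabaaaaaba => babaaaaaba => aaaaaaba => aaaaba => aaba => ba => b
  | aababababa => babababa => aababa => baba => aa
  | ababbaaab => aabaaab => baaab => baab => bab => a
  | bbbaababb => baababb => bababb => aabb => bb => ε

aab->b; ba->b; bab->a; bb->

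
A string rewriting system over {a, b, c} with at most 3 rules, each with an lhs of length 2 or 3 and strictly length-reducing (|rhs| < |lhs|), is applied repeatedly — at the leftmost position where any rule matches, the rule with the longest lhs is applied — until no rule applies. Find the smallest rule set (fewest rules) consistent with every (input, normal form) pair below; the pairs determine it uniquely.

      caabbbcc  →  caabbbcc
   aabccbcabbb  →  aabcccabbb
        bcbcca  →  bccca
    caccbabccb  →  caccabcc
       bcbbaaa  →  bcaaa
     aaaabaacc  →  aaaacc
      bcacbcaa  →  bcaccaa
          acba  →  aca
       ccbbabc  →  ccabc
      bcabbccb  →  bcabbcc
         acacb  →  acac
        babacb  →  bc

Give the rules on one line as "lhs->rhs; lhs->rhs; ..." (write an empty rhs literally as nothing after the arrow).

  | caabbbcc
  | aabccbcabbb => aabcccabbb
  | bcbcca => bccca
  | caccbabccb => caccabccb => caccabcc

aba->; cb->c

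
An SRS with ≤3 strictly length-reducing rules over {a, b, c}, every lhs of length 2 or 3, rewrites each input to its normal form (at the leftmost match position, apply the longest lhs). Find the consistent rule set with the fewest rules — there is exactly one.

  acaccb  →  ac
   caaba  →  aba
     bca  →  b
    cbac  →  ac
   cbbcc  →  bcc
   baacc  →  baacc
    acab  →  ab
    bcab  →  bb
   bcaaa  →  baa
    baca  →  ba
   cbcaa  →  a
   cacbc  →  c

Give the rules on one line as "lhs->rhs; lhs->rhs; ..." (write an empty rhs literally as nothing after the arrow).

  | acaccb => accb => ac
  | caaba => aba
  | bca => b
  | cbac => ac

ca->; cb->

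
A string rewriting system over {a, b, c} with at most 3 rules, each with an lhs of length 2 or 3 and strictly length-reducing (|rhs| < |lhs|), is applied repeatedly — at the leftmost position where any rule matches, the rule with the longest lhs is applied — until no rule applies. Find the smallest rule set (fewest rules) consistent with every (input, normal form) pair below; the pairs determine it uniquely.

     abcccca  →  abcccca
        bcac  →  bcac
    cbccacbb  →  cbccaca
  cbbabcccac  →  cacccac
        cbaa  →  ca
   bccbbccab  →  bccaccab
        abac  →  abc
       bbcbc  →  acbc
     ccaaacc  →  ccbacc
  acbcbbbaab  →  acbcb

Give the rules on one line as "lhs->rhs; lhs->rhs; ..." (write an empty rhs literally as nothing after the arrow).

  | abcccca
  | bcac
  | cbccacbb => cbccaca
  | cbbabcccac => caabcccac => cbbcccac => cacccac

aa->b; aba->ab; bb->a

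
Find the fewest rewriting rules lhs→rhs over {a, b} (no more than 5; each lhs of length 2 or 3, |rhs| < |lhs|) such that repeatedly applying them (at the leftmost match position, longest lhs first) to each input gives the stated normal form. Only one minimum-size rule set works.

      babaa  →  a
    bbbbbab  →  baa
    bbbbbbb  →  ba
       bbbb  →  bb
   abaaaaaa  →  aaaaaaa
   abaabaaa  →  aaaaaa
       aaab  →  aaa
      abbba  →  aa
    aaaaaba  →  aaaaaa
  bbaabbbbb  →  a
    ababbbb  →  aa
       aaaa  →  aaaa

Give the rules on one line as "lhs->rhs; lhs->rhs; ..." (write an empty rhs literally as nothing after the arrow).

ab->a; bab->bb; bba->; bbb->ba

  | babaa => bbaa => a
  | bbbbbab => babbab => bbbab => baab => baa
  | bbbbbbb => babbbb => bbbbb => babb => bbb => ba
  | bbbb => bab => bb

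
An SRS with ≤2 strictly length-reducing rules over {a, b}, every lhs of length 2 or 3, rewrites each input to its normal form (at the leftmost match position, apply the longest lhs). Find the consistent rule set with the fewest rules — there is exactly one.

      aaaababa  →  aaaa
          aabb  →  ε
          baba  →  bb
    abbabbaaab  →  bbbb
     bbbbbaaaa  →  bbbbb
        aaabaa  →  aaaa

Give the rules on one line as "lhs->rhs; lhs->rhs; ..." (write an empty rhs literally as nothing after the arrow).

  | aaaababa => aaaaba => aaaa
  | aabb => ab => ε
  | baba => bba => bb
  | abbabbaaab => babbaaab => bbbaaab => bbbaab => bbbab => bbbb

ab->; ba->b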